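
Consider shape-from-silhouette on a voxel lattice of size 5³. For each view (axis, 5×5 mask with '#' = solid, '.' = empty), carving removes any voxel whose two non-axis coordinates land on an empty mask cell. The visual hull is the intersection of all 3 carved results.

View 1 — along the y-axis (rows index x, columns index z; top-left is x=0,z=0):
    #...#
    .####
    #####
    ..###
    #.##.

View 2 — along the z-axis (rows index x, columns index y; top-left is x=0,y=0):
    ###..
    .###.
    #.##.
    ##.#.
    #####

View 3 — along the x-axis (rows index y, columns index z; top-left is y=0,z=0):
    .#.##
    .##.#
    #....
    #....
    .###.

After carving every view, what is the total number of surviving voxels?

21 voxels

initial block: 5^3 = 125
[1] y-view keeps 17 columns → grid now 85
[2] z-view keeps 17 columns → grid now 57
[3] x-view keeps 11 columns → grid now 21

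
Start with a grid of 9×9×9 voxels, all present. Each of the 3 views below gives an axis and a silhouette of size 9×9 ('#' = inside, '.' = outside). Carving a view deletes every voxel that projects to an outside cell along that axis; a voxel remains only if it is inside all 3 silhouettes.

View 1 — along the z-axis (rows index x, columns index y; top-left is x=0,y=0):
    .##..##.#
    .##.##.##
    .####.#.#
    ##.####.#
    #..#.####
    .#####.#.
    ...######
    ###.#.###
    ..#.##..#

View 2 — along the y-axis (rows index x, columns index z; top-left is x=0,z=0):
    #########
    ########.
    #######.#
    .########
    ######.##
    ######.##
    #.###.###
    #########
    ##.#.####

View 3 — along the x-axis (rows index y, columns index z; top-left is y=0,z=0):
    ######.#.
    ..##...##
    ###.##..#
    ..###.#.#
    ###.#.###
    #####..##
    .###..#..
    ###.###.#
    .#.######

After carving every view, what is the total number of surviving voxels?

|visual hull| = 286

start: 9×9×9 = 729 voxels
[1] z-view keeps 53 columns → grid now 477
[2] y-view keeps 72 columns → grid now 426
[3] x-view keeps 54 columns → grid now 286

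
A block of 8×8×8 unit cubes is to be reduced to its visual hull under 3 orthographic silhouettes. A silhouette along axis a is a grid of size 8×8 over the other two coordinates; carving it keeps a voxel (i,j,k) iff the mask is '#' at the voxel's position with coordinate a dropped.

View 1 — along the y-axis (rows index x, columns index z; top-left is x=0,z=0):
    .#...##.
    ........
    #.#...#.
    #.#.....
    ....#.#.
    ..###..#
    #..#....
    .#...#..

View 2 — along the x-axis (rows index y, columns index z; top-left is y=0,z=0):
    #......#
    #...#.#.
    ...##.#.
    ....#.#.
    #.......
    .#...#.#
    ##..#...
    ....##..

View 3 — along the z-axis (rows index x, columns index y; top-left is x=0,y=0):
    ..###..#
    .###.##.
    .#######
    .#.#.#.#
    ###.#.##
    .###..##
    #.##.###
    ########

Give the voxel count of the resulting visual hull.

voxel count = 29

full grid |V| = 512
  1. axis=1 (XZ plane), |mask|=18  ⇒  voxels=144
  2. axis=0 (YZ plane), |mask|=19  ⇒  voxels=43
  3. axis=2 (XY plane), |mask|=45  ⇒  voxels=29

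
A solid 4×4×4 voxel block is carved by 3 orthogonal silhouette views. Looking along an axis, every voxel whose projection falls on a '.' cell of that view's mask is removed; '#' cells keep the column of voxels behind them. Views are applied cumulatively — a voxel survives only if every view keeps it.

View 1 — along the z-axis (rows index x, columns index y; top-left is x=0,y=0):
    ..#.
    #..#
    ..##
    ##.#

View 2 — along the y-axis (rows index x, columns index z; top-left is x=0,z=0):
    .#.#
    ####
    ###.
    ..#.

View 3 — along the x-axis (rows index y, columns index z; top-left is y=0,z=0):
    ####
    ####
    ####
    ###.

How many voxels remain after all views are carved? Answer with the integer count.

voxel count = 18

full grid |V| = 64
step 1: project along z, AND mask (8/16) → |grid| = 32
step 2: project along y, AND mask (10/16) → |grid| = 19
step 3: project along x, AND mask (15/16) → |grid| = 18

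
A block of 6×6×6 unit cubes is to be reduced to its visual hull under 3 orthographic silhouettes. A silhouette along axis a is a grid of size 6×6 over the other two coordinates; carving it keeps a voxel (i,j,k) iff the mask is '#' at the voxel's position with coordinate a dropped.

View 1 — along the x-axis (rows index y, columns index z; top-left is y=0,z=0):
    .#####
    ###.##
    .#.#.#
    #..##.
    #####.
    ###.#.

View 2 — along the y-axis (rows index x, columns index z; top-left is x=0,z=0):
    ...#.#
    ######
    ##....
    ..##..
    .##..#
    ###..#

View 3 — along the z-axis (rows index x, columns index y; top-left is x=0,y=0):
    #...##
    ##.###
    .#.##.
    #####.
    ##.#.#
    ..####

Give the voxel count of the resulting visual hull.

remaining voxels: 54

initial block: 6^3 = 216
  1. axis=0 (YZ plane), |mask|=25  ⇒  voxels=150
  2. axis=1 (XZ plane), |mask|=19  ⇒  voxels=77
  3. axis=2 (XY plane), |mask|=24  ⇒  voxels=54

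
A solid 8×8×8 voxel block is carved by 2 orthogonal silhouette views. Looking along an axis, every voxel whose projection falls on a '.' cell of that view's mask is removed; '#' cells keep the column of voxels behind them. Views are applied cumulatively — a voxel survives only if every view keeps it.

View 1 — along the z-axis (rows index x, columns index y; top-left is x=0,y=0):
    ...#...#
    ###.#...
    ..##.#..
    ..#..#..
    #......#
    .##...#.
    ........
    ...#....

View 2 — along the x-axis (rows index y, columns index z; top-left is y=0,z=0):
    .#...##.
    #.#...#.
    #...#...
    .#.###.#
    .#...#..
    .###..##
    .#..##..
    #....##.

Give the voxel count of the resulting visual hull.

remaining voxels: 56

initial block: 8^3 = 512
V1 z: intersect with XY mask (17 set) -- 136 left
V2 x: intersect with YZ mask (26 set) -- 56 left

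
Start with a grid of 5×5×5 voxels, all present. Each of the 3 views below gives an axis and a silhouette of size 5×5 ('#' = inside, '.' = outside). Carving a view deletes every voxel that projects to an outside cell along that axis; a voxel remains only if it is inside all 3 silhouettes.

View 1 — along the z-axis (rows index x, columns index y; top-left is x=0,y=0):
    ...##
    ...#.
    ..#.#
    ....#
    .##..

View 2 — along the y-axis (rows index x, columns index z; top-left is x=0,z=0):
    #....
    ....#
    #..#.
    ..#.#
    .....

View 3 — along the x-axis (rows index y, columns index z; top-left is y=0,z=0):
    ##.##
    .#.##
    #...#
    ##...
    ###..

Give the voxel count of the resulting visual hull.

5 voxels

full grid |V| = 125
[1] z-view keeps 8 columns → grid now 40
[2] y-view keeps 6 columns → grid now 9
[3] x-view keeps 14 columns → grid now 5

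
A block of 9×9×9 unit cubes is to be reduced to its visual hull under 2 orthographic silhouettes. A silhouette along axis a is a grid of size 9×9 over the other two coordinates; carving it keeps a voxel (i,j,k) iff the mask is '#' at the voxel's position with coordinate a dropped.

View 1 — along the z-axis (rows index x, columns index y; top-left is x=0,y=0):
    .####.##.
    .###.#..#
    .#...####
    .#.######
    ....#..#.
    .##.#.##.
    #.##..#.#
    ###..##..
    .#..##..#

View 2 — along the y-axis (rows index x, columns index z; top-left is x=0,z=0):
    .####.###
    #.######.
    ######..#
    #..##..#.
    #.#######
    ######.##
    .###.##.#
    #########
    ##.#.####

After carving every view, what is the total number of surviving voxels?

initial block: 9^3 = 729
step 1: project along z, AND mask (44/81) → |grid| = 396
step 2: project along y, AND mask (63/81) → |grid| = 299

|visual hull| = 299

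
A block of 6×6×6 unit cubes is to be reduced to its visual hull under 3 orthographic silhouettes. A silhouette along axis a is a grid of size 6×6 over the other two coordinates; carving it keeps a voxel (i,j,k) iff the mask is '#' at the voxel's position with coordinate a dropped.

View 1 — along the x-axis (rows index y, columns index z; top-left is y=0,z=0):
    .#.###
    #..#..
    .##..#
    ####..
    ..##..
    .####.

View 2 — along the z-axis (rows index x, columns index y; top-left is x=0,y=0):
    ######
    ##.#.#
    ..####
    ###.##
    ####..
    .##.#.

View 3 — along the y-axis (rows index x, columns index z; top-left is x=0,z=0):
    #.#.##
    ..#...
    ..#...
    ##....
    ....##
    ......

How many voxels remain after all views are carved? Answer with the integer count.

full grid |V| = 216
step 1: project along x, AND mask (19/36) → |grid| = 114
step 2: project along z, AND mask (26/36) → |grid| = 81
step 3: project along y, AND mask (10/36) → |grid| = 23

|visual hull| = 23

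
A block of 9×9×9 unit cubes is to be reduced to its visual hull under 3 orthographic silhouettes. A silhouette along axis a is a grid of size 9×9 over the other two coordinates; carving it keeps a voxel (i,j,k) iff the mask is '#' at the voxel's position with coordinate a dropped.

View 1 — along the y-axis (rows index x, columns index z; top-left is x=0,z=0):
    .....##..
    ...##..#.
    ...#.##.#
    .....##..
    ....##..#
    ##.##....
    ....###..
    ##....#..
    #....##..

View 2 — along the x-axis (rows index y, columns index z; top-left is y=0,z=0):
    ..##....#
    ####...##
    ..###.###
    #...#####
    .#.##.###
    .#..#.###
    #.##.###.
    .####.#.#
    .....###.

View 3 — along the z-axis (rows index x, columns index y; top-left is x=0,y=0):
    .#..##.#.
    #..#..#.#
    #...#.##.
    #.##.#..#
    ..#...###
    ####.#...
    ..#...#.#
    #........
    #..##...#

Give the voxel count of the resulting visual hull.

remaining voxels: 54

initial block: 9^3 = 729
after view 1 [y-axis, 27 of 81 cells solid] → remaining = 243
after view 2 [x-axis, 47 of 81 cells solid] → remaining = 136
after view 3 [z-axis, 34 of 81 cells solid] → remaining = 54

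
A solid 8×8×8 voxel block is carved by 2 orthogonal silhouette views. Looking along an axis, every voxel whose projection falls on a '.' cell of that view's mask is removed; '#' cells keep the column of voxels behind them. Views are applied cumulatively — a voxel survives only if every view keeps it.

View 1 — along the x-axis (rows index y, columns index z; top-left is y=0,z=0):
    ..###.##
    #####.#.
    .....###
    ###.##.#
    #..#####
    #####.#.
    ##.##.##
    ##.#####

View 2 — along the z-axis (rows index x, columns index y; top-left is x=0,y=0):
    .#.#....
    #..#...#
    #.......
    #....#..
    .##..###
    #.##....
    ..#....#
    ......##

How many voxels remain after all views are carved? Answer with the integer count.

full grid |V| = 512
carve view 1 (along x, YZ-mask fill 45/64): 360 voxels remain
carve view 2 (along z, XY-mask fill 20/64): 111 voxels remain

111 voxels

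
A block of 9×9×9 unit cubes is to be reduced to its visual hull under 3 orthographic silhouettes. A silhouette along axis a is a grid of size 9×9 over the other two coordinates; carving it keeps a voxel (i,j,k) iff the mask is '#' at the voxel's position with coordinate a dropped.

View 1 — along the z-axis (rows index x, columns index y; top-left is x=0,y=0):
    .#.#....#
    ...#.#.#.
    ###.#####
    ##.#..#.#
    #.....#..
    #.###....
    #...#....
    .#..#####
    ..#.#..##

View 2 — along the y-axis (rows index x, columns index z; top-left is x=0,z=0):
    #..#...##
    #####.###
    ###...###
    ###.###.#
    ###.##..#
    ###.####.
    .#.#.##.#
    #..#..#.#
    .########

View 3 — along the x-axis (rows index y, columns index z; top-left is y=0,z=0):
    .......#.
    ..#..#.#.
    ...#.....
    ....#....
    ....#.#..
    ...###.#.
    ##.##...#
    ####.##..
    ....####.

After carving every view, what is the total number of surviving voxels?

full grid |V| = 729
after view 1 [z-axis, 37 of 81 cells solid] → remaining = 333
after view 2 [y-axis, 55 of 81 cells solid] → remaining = 225
after view 3 [x-axis, 27 of 81 cells solid] → remaining = 65

remaining voxels: 65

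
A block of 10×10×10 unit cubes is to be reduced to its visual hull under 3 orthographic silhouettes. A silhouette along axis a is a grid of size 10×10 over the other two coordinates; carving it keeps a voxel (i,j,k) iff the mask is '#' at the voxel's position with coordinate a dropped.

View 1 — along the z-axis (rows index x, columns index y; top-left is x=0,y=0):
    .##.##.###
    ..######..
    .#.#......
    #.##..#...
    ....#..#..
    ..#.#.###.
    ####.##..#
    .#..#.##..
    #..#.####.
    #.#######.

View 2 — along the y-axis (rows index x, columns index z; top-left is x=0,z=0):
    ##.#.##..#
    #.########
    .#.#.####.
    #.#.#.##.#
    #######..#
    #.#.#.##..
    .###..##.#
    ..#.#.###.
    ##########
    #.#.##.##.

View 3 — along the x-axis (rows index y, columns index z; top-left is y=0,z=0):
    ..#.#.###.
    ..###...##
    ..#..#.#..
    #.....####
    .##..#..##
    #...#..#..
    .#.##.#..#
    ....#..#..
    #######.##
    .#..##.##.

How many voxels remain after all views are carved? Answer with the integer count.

start: 10×10×10 = 1000 voxels
step 1: project along z, AND mask (51/100) → |grid| = 510
step 2: project along y, AND mask (67/100) → |grid| = 343
step 3: project along x, AND mask (47/100) → |grid| = 150

remaining voxels: 150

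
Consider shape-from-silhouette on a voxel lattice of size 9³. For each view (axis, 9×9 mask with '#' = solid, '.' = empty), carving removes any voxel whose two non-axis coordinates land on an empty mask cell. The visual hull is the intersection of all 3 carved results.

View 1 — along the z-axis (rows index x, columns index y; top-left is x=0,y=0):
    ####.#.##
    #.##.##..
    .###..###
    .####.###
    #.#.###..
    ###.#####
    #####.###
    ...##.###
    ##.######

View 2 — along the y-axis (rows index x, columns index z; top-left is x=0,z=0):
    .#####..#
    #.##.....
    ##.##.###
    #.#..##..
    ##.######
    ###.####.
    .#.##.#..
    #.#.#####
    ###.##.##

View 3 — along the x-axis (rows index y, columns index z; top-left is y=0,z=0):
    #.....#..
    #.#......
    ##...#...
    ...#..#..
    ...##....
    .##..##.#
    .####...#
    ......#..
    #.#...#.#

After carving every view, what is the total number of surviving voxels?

start: 9×9×9 = 729 voxels
V1 z: intersect with XY mask (59 set) -- 531 left
V2 y: intersect with XZ mask (53 set) -- 346 left
V3 x: intersect with YZ mask (26 set) -- 109 left

voxel count = 109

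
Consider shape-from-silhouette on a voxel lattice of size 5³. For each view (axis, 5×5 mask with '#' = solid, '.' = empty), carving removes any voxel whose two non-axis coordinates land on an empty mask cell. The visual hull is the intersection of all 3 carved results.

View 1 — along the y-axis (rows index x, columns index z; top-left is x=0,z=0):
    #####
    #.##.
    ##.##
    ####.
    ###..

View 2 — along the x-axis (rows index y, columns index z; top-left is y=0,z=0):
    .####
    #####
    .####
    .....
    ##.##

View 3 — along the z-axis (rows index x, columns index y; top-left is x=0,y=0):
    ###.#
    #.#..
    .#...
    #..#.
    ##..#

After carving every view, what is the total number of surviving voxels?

35 voxels

initial block: 5^3 = 125
  1. axis=1 (XZ plane), |mask|=19  ⇒  voxels=95
  2. axis=0 (YZ plane), |mask|=17  ⇒  voxels=62
  3. axis=2 (XY plane), |mask|=12  ⇒  voxels=35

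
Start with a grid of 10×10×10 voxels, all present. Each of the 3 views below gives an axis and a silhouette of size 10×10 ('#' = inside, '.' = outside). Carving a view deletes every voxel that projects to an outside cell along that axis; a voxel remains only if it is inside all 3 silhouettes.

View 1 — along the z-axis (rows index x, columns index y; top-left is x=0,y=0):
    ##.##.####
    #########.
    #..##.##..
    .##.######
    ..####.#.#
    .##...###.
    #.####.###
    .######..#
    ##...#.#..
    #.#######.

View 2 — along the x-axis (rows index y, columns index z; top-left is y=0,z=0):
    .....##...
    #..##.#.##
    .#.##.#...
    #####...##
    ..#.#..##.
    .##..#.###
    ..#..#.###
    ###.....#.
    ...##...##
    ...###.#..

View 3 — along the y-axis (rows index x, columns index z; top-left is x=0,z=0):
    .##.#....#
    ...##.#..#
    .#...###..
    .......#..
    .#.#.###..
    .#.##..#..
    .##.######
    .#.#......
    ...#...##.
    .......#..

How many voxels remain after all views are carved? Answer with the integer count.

before carving: 1000 voxels (10×10×10)
step 1: project along z, AND mask (68/100) → |grid| = 680
step 2: project along x, AND mask (46/100) → |grid| = 314
step 3: project along y, AND mask (36/100) → |grid| = 109

remaining voxels: 109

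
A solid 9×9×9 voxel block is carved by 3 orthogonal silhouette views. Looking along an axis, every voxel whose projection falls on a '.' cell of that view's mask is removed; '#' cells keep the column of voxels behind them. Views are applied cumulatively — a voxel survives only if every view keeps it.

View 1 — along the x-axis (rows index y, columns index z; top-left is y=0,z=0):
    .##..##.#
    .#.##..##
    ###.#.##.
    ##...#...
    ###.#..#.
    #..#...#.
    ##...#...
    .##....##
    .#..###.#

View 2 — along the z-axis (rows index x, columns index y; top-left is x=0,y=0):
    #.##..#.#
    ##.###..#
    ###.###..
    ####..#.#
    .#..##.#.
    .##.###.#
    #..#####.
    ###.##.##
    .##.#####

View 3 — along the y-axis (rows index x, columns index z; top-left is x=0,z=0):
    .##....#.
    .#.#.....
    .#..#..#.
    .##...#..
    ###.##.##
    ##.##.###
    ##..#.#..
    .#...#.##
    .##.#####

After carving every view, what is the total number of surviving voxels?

|visual hull| = 129

initial block: 9^3 = 729
after view 1 [x-axis, 39 of 81 cells solid] → remaining = 351
after view 2 [z-axis, 53 of 81 cells solid] → remaining = 233
after view 3 [y-axis, 40 of 81 cells solid] → remaining = 129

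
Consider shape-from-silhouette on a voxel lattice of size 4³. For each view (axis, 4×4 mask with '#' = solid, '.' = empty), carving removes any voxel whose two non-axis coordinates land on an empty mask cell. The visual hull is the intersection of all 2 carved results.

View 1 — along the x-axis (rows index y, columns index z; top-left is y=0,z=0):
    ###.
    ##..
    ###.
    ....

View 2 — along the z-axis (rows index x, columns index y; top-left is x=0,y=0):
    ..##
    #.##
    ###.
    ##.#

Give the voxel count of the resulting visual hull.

initial block: 4^3 = 64
[1] x-view keeps 8 columns → grid now 32
[2] z-view keeps 11 columns → grid now 22

|visual hull| = 22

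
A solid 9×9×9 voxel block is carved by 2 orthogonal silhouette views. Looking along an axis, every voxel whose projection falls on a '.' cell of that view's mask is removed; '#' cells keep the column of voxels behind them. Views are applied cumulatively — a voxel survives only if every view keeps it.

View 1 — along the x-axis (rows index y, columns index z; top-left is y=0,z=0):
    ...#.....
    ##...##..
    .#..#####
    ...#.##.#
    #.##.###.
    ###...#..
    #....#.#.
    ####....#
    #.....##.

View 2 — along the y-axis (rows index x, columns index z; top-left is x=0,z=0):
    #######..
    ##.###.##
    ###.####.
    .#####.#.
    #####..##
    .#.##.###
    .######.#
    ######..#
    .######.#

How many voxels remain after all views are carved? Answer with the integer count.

start: 9×9×9 = 729 voxels
after view 1 [x-axis, 36 of 81 cells solid] → remaining = 324
after view 2 [y-axis, 61 of 81 cells solid] → remaining = 231

231 voxels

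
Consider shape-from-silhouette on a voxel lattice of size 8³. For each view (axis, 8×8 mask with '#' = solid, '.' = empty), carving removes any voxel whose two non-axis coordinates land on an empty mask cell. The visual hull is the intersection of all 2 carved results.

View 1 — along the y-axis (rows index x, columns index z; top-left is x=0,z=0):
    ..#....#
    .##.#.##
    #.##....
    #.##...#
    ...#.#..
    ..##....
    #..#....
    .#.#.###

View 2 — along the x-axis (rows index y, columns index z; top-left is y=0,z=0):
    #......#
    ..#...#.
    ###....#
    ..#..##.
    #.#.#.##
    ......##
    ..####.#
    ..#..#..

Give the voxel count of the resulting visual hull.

|visual hull| = 83

full grid |V| = 512
carve view 1 (along y, XZ-mask fill 25/64): 200 voxels remain
carve view 2 (along x, YZ-mask fill 25/64): 83 voxels remain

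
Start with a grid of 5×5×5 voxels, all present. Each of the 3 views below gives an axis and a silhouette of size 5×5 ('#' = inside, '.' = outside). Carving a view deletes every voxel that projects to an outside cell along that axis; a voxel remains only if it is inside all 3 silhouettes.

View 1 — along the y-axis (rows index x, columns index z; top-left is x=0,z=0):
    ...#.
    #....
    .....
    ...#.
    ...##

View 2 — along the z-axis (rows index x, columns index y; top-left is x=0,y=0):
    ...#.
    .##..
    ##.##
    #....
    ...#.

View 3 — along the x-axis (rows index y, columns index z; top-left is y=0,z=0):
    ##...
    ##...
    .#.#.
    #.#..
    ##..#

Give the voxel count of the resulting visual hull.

1 voxels

start: 5×5×5 = 125 voxels
carve view 1 (along y, XZ-mask fill 5/25): 25 voxels remain
carve view 2 (along z, XY-mask fill 9/25): 6 voxels remain
carve view 3 (along x, YZ-mask fill 11/25): 1 voxels remain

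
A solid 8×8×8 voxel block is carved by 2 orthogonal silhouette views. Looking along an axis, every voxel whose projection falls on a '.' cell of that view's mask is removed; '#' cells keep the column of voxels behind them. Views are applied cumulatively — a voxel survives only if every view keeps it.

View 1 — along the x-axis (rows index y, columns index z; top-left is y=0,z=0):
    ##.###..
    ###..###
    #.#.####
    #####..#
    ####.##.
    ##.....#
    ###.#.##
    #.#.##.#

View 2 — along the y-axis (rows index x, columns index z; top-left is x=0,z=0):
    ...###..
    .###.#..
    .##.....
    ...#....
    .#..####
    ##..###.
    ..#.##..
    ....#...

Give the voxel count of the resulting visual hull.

|visual hull| = 123

before carving: 512 voxels (8×8×8)
step 1: project along x, AND mask (43/64) → |grid| = 344
step 2: project along y, AND mask (24/64) → |grid| = 123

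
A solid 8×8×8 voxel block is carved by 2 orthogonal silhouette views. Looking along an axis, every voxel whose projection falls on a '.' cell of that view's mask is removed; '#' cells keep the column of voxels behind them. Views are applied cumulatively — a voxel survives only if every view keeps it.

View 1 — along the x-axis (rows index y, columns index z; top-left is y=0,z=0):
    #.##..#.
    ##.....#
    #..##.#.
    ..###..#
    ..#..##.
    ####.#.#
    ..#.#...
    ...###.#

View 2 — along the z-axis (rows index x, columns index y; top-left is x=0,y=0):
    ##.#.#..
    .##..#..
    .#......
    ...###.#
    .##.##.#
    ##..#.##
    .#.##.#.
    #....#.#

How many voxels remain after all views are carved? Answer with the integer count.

before carving: 512 voxels (8×8×8)
  1. axis=0 (YZ plane), |mask|=30  ⇒  voxels=240
  2. axis=2 (XY plane), |mask|=29  ⇒  voxels=112

112 voxels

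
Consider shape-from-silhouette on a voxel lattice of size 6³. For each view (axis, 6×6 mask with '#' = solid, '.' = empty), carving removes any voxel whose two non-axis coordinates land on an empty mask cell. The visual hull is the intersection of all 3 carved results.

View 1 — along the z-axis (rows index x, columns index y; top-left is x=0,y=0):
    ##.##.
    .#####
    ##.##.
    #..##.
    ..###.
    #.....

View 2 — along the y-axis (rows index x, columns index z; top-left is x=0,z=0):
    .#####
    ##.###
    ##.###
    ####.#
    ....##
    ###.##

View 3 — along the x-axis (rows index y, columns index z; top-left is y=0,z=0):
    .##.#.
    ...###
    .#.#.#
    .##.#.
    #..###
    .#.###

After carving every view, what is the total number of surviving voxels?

full grid |V| = 216
  1. axis=2 (XY plane), |mask|=20  ⇒  voxels=120
  2. axis=1 (XZ plane), |mask|=27  ⇒  voxels=91
  3. axis=0 (YZ plane), |mask|=20  ⇒  voxels=53

|visual hull| = 53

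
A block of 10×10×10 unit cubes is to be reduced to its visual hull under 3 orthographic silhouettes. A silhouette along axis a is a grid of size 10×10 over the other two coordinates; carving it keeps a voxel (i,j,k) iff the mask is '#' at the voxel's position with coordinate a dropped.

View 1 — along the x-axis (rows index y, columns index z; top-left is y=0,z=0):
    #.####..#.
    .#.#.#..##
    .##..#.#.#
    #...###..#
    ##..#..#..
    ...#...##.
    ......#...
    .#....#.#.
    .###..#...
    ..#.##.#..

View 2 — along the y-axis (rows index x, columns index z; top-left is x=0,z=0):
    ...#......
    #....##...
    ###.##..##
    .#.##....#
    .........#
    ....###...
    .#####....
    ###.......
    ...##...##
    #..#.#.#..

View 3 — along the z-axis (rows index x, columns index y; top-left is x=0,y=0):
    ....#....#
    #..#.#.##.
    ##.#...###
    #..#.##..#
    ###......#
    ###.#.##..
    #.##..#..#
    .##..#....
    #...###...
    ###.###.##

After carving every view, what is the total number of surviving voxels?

voxel count = 77

before carving: 1000 voxels (10×10×10)
V1 x: intersect with YZ mask (40 set) -- 400 left
V2 y: intersect with XZ mask (35 set) -- 141 left
V3 z: intersect with XY mask (48 set) -- 77 left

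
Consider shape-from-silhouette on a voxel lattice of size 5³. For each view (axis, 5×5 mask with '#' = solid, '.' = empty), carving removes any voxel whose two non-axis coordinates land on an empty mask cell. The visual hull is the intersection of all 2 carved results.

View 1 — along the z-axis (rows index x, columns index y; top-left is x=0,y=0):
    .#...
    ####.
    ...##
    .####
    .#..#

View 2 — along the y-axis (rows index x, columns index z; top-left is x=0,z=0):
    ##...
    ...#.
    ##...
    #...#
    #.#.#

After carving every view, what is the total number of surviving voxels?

full grid |V| = 125
  1. axis=2 (XY plane), |mask|=13  ⇒  voxels=65
  2. axis=1 (XZ plane), |mask|=10  ⇒  voxels=24

24 voxels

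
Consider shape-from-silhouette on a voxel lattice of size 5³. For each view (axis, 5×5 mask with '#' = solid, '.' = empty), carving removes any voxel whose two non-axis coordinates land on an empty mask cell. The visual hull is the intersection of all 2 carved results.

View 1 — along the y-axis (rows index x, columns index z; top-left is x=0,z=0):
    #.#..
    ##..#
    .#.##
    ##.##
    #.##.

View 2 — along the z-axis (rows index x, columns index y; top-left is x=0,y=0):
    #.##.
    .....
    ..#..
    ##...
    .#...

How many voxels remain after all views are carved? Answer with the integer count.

|visual hull| = 20

start: 5×5×5 = 125 voxels
carve view 1 (along y, XZ-mask fill 15/25): 75 voxels remain
carve view 2 (along z, XY-mask fill 7/25): 20 voxels remain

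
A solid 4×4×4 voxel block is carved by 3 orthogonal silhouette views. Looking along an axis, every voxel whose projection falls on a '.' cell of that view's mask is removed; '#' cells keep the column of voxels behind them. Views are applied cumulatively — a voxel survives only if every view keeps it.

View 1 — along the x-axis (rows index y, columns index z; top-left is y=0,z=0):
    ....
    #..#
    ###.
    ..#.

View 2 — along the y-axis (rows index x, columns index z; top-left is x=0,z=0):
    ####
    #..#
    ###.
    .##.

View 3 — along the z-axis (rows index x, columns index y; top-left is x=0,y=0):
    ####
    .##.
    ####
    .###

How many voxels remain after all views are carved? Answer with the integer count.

full grid |V| = 64
  1. axis=0 (YZ plane), |mask|=6  ⇒  voxels=24
  2. axis=1 (XZ plane), |mask|=11  ⇒  voxels=17
  3. axis=2 (XY plane), |mask|=13  ⇒  voxels=17

voxel count = 17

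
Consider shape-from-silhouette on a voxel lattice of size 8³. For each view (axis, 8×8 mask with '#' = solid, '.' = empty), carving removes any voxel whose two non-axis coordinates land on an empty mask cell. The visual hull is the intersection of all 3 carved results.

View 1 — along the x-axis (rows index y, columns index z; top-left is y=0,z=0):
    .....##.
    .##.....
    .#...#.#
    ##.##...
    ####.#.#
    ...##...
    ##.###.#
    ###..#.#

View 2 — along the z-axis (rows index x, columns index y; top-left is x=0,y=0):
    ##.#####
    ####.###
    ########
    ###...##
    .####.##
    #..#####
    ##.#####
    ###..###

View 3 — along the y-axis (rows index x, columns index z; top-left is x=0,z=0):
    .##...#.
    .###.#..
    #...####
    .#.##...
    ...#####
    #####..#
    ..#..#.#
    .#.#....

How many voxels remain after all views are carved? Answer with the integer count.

|visual hull| = 95

before carving: 512 voxels (8×8×8)
step 1: project along x, AND mask (30/64) → |grid| = 240
step 2: project along z, AND mask (52/64) → |grid| = 197
step 3: project along y, AND mask (31/64) → |grid| = 95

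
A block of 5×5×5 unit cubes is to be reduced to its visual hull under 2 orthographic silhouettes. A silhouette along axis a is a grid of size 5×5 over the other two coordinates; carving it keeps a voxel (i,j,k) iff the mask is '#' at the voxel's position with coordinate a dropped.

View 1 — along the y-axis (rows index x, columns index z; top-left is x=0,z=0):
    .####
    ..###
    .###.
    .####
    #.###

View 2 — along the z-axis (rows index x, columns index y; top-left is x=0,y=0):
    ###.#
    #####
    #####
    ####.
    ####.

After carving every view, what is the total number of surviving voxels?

start: 5×5×5 = 125 voxels
  1. axis=1 (XZ plane), |mask|=18  ⇒  voxels=90
  2. axis=2 (XY plane), |mask|=22  ⇒  voxels=78

voxel count = 78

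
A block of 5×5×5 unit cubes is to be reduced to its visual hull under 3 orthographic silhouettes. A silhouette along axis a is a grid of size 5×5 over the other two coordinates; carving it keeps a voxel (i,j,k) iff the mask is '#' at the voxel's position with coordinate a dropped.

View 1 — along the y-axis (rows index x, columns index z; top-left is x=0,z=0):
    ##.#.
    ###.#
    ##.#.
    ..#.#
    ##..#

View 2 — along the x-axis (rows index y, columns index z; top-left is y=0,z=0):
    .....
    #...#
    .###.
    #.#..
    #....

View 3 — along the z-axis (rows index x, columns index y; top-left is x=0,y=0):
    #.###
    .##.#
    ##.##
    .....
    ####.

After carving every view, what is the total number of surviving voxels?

before carving: 125 voxels (5×5×5)
V1 y: intersect with XZ mask (15 set) -- 75 left
V2 x: intersect with YZ mask (8 set) -- 25 left
V3 z: intersect with XY mask (15 set) -- 16 left

voxel count = 16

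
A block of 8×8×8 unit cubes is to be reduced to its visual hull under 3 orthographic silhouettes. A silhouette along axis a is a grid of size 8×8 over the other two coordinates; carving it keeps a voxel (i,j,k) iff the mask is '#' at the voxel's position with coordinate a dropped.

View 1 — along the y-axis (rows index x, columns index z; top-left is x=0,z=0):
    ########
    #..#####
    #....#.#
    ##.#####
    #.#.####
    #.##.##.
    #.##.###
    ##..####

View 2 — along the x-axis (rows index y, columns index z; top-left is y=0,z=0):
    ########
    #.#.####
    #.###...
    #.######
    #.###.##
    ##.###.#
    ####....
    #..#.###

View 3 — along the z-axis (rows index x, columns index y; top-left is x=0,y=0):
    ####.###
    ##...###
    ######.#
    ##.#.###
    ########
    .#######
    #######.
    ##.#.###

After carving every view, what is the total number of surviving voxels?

start: 8×8×8 = 512 voxels
carve view 1 (along y, XZ-mask fill 47/64): 376 voxels remain
carve view 2 (along x, YZ-mask fill 46/64): 279 voxels remain
carve view 3 (along z, XY-mask fill 53/64): 234 voxels remain

234 voxels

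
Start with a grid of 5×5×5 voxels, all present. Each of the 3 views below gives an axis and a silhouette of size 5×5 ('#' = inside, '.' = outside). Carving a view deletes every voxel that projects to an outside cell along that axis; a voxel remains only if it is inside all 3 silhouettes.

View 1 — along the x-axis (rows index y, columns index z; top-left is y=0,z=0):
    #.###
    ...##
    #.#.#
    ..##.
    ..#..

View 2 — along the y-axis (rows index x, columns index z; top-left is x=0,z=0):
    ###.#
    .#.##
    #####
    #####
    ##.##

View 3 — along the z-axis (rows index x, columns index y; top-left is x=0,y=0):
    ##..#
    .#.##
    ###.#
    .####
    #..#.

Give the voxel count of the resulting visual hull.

30 voxels

full grid |V| = 125
[1] x-view keeps 12 columns → grid now 60
[2] y-view keeps 21 columns → grid now 47
[3] z-view keeps 16 columns → grid now 30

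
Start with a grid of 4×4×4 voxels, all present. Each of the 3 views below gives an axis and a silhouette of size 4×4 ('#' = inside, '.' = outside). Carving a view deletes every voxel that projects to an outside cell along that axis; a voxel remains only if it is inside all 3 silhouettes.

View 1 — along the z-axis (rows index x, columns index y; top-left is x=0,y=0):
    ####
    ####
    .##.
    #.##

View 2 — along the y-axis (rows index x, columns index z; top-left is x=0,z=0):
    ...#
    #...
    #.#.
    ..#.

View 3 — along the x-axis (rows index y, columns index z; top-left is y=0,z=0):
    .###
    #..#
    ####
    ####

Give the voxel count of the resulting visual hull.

remaining voxels: 13

before carving: 64 voxels (4×4×4)
carve view 1 (along z, XY-mask fill 13/16): 52 voxels remain
carve view 2 (along y, XZ-mask fill 5/16): 15 voxels remain
carve view 3 (along x, YZ-mask fill 13/16): 13 voxels remain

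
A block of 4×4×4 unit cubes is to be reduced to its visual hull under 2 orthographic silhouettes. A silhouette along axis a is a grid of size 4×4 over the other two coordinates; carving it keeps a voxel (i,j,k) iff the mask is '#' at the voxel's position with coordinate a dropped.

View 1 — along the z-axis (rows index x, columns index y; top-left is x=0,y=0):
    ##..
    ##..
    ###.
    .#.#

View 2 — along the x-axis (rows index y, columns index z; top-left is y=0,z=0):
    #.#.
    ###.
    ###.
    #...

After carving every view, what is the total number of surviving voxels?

before carving: 64 voxels (4×4×4)
V1 z: intersect with XY mask (9 set) -- 36 left
V2 x: intersect with YZ mask (9 set) -- 22 left

22 voxels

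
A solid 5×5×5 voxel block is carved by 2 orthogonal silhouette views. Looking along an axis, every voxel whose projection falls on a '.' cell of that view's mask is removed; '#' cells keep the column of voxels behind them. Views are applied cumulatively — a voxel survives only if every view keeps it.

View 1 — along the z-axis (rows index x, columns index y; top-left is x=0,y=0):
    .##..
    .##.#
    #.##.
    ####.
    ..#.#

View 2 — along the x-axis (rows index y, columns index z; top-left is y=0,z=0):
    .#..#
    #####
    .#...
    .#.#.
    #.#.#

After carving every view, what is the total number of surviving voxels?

|visual hull| = 34

full grid |V| = 125
  1. axis=2 (XY plane), |mask|=14  ⇒  voxels=70
  2. axis=0 (YZ plane), |mask|=13  ⇒  voxels=34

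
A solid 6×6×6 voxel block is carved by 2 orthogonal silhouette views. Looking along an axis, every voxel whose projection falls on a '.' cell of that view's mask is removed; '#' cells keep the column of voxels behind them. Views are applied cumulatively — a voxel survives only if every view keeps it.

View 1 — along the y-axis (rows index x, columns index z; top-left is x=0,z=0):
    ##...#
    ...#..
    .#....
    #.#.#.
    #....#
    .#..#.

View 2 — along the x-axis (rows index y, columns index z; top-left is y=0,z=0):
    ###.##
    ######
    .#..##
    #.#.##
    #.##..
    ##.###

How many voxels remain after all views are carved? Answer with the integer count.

initial block: 6^3 = 216
  1. axis=1 (XZ plane), |mask|=12  ⇒  voxels=72
  2. axis=0 (YZ plane), |mask|=26  ⇒  voxels=54

voxel count = 54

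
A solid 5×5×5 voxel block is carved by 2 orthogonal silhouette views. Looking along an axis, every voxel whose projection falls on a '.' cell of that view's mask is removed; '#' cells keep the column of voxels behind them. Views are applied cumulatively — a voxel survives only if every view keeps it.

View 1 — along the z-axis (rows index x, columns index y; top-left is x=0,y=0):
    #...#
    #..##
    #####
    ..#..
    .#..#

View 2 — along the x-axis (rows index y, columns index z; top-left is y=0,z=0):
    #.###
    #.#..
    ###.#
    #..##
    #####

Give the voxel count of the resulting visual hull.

full grid |V| = 125
step 1: project along z, AND mask (13/25) → |grid| = 65
step 2: project along x, AND mask (18/25) → |grid| = 50

remaining voxels: 50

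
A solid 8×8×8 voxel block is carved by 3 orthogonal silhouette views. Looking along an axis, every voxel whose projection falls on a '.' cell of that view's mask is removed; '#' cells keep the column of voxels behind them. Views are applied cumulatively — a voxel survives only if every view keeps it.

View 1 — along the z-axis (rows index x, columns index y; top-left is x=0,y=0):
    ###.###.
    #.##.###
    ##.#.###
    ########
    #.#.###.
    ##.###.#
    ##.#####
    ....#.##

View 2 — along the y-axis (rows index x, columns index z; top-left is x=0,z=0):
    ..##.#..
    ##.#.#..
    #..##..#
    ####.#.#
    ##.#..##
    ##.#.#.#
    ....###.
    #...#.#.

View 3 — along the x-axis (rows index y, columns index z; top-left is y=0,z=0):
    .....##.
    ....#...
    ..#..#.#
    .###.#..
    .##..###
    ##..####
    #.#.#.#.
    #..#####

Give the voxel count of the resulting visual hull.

initial block: 8^3 = 512
[1] z-view keeps 47 columns → grid now 376
[2] y-view keeps 33 columns → grid now 199
[3] x-view keeps 31 columns → grid now 99

99 voxels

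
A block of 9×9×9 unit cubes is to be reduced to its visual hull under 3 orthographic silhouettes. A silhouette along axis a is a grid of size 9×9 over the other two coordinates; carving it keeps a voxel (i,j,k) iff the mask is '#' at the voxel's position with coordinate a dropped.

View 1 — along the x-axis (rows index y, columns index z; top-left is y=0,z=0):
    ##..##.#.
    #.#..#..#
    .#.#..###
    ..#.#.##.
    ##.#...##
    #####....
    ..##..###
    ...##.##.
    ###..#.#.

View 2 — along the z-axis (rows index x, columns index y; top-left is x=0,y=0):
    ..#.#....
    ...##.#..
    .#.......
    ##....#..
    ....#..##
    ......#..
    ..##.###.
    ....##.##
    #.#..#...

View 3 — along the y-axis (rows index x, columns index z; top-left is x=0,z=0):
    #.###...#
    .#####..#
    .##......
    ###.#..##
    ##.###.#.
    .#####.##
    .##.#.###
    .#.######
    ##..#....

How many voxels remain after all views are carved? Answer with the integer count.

voxel count = 78

start: 9×9×9 = 729 voxels
step 1: project along x, AND mask (42/81) → |grid| = 378
step 2: project along z, AND mask (25/81) → |grid| = 118
step 3: project along y, AND mask (48/81) → |grid| = 78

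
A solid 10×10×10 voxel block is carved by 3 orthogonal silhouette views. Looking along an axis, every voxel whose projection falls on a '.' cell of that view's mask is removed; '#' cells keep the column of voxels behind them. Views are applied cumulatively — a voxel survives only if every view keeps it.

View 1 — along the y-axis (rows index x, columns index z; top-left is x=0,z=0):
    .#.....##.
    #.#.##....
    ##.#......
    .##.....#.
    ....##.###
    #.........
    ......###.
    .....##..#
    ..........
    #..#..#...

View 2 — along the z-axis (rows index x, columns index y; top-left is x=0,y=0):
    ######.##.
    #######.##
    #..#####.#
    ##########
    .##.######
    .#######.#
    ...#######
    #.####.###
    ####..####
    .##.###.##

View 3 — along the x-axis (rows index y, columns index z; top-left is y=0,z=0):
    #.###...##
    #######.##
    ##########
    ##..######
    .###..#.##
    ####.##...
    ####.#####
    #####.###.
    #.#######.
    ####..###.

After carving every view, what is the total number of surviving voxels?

|visual hull| = 173

full grid |V| = 1000
carve view 1 (along y, XZ-mask fill 28/100): 280 voxels remain
carve view 2 (along z, XY-mask fill 80/100): 225 voxels remain
carve view 3 (along x, YZ-mask fill 77/100): 173 voxels remain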